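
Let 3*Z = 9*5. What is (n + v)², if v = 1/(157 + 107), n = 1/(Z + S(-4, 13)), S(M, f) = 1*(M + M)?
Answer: 73441/3415104 ≈ 0.021505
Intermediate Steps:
S(M, f) = 2*M (S(M, f) = 1*(2*M) = 2*M)
Z = 15 (Z = (9*5)/3 = (⅓)*45 = 15)
n = ⅐ (n = 1/(15 + 2*(-4)) = 1/(15 - 8) = 1/7 = ⅐ ≈ 0.14286)
v = 1/264 ≈ 0.0037879
(n + v)² = (⅐ + 1/264)² = (271/1848)² = 73441/3415104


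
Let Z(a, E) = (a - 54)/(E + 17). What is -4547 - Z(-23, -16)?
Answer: -4470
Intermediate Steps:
Z(a, E) = (-54 + a)/(17 + E)
-4547 - Z(-23, -16) = -4547 - (-54 - 23)/(17 - 16) = -4547 - (-77)/1 = -4547 - (-77) = -4547 - 1*(-77) = -4547 + 77 = -4470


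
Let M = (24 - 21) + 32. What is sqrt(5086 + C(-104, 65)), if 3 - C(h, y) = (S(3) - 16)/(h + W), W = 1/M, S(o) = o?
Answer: 4*sqrt(4211782239)/3639 ≈ 71.336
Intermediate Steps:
M = 35 (M = 3 + 32 = 35)
W = 1/35 ≈ 0.028571
C(h, y) = 3 + 13/(1/35 + h) (C(h, y) = 3 - (3 - 16)/(h + 1/35) = 3 - (-13)/(1/35 + h) = 3 + 13/(1/35 + h))
sqrt(5086 + C(-104, 65)) = sqrt(5086 + (458 + 105*(-104))/(1 + 35*(-104))) = sqrt(5086 + (458 - 10920)/(1 - 3640)) = sqrt(5086 - 10462/(-3639)) = sqrt(5086 - 1/3639*(-10462)) = sqrt(5086 + 10462/3639) = sqrt(18518416/3639) = 4*sqrt(4211782239)/3639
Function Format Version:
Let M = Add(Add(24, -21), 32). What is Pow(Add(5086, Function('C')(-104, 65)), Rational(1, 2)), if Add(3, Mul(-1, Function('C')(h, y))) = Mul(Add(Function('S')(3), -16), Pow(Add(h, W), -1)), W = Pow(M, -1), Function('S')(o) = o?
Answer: Mul(Rational(4, 3639), Pow(4211782239, Rational(1, 2))) ≈ 71.336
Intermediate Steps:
M = 35 (M = Add(3, 32) = 35)
W = Rational(1, 35) (W = Pow(35, -1) = Rational(1, 35) ≈ 0.028571)
Function('C')(h, y) = Add(3, Mul(13, Pow(Add(Rational(1, 35), h), -1))) (Function('C')(h, y) = Add(3, Mul(-1, Mul(Add(3, -16), Pow(Add(h, Rational(1, 35)), -1)))) = Add(3, Mul(-1, Mul(-13, Pow(Add(Rational(1, 35), h), -1)))) = Add(3, Mul(13, Pow(Add(Rational(1, 35), h), -1))))
Pow(Add(5086, Function('C')(-104, 65)), Rational(1, 2)) = Pow(Add(5086, Mul(Pow(Add(1, Mul(35, -104)), -1), Add(458, Mul(105, -104)))), Rational(1, 2)) = Pow(Add(5086, Mul(Pow(Add(1, -3640), -1), Add(458, -10920))), Rational(1, 2)) = Pow(Add(5086, Mul(Pow(-3639, -1), -10462)), Rational(1, 2)) = Pow(Add(5086, Mul(Rational(-1, 3639), -10462)), Rational(1, 2)) = Pow(Add(5086, Rational(10462, 3639)), Rational(1, 2)) = Pow(Rational(18518416, 3639), Rational(1, 2)) = Mul(Rational(4, 3639), Pow(4211782239, Rational(1, 2)))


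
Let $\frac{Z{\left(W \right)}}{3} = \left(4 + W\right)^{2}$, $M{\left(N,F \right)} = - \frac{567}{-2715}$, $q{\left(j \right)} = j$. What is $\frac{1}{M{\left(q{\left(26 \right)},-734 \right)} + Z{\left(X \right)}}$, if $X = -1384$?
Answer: $\frac{905}{5170446189} \approx 1.7503 \cdot 10^{-7}$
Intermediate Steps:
$M{\left(N,F \right)} = \frac{189}{905}$ ($M{\left(N,F \right)} = \left(-567\right) \left(- \frac{1}{2715}\right) = \frac{189}{905}$)
$Z{\left(W \right)} = 3 \left(4 + W\right)^{2}$
$\frac{1}{M{\left(q{\left(26 \right)},-734 \right)} + Z{\left(X \right)}} = \frac{1}{\frac{189}{905} + 3 \left(4 - 1384\right)^{2}} = \frac{1}{\frac{189}{905} + 3 \left(-1380\right)^{2}} = \frac{1}{\frac{189}{905} + 3 \cdot 1904400} = \frac{1}{\frac{189}{905} + 5713200} = \frac{1}{\frac{5170446189}{905}} = \frac{905}{5170446189}$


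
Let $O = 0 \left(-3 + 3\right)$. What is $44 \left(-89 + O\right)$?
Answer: $-3916$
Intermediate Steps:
$O = 0$ ($O = 0 \cdot 0 = 0$)
$44 \left(-89 + O\right) = 44 \left(-89 + 0\right) = 44 \left(-89\right) = -3916$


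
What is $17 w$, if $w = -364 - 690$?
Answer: $-17918$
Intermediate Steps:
$w = -1054$ ($w = -364 - 690 = -1054$)
$17 w = 17 \left(-1054\right) = -17918$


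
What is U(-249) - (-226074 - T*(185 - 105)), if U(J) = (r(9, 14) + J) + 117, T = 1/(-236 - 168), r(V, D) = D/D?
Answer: 22820223/101 ≈ 2.2594e+5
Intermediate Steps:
r(V, D) = 1
T = -1/404 (T = 1/(-404) = -1/404 ≈ -0.0024752)
U(J) = 118 + J (U(J) = (1 + J) + 117 = 118 + J)
U(-249) - (-226074 - T*(185 - 105)) = (118 - 249) - (-226074 - (-1)*(185 - 105)/404) = -131 - (-226074 - (-1)*80/404) = -131 - (-226074 - 1*(-20/101)) = -131 - (-226074 + 20/101) = -131 - 1*(-22833454/101) = -131 + 22833454/101 = 22820223/101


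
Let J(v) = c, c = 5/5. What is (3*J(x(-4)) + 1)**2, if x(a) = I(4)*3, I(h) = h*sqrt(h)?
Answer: 16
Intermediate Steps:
I(h) = h**(3/2)
x(a) = 24 (x(a) = 4**(3/2)*3 = 8*3 = 24)
c = 1 (c = 5*(1/5) = 1)
J(v) = 1
(3*J(x(-4)) + 1)**2 = (3*1 + 1)**2 = (3 + 1)**2 = 4**2 = 16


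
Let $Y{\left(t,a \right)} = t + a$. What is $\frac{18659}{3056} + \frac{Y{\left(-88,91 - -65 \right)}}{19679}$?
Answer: $\frac{367398269}{60139024} \approx 6.1091$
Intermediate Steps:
$Y{\left(t,a \right)} = a + t$
$\frac{18659}{3056} + \frac{Y{\left(-88,91 - -65 \right)}}{19679} = \frac{18659}{3056} + \frac{\left(91 - -65\right) - 88}{19679} = 18659 \cdot \frac{1}{3056} + \left(\left(91 + 65\right) - 88\right) \frac{1}{19679} = \frac{18659}{3056} + \left(156 - 88\right) \frac{1}{19679} = \frac{18659}{3056} + 68 \cdot \frac{1}{19679} = \frac{18659}{3056} + \frac{68}{19679} = \frac{367398269}{60139024}$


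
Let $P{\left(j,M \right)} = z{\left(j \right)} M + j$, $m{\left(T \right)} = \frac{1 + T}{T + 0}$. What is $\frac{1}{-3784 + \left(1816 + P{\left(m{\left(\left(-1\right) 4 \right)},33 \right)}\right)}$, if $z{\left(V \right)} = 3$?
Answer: $- \frac{4}{7473} \approx -0.00053526$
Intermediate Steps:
$m{\left(T \right)} = \frac{1 + T}{T}$
$P{\left(j,M \right)} = j + 3 M$ ($P{\left(j,M \right)} = 3 M + j = j + 3 M$)
$\frac{1}{-3784 + \left(1816 + P{\left(m{\left(\left(-1\right) 4 \right)},33 \right)}\right)} = \frac{1}{-3784 + \left(1816 + \left(\frac{1 - 4}{\left(-1\right) 4} + 3 \cdot 33\right)\right)} = \frac{1}{-3784 + \left(1816 + \left(\frac{1 - 4}{-4} + 99\right)\right)} = \frac{1}{-3784 + \left(1816 + \left(\left(- \frac{1}{4}\right) \left(-3\right) + 99\right)\right)} = \frac{1}{-3784 + \left(1816 + \left(\frac{3}{4} + 99\right)\right)} = \frac{1}{-3784 + \left(1816 + \frac{399}{4}\right)} = \frac{1}{-3784 + \frac{7663}{4}} = \frac{1}{- \frac{7473}{4}} = - \frac{4}{7473}$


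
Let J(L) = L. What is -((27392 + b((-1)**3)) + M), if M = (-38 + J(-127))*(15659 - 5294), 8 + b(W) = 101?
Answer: 1682740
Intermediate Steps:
b(W) = 93 (b(W) = -8 + 101 = 93)
M = -1710225 (M = (-38 - 127)*(15659 - 5294) = -165*10365 = -1710225)
-((27392 + b((-1)**3)) + M) = -((27392 + 93) - 1710225) = -(27485 - 1710225) = -1*(-1682740) = 1682740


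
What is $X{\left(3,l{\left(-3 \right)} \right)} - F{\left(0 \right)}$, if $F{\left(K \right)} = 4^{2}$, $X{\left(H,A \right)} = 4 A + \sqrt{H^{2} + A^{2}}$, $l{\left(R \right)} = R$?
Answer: $-28 + 3 \sqrt{2} \approx -23.757$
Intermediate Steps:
$X{\left(H,A \right)} = \sqrt{A^{2} + H^{2}} + 4 A$ ($X{\left(H,A \right)} = 4 A + \sqrt{A^{2} + H^{2}} = \sqrt{A^{2} + H^{2}} + 4 A$)
$F{\left(K \right)} = 16$
$X{\left(3,l{\left(-3 \right)} \right)} - F{\left(0 \right)} = \left(\sqrt{\left(-3\right)^{2} + 3^{2}} + 4 \left(-3\right)\right) - 16 = \left(\sqrt{9 + 9} - 12\right) - 16 = \left(\sqrt{18} - 12\right) - 16 = \left(3 \sqrt{2} - 12\right) - 16 = \left(-12 + 3 \sqrt{2}\right) - 16 = -28 + 3 \sqrt{2}$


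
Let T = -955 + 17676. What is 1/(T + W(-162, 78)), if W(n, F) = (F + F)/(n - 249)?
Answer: 137/2290725 ≈ 5.9806e-5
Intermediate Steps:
W(n, F) = 2*F/(-249 + n) (W(n, F) = (2*F)/(-249 + n) = 2*F/(-249 + n))
T = 16721
1/(T + W(-162, 78)) = 1/(16721 + 2*78/(-249 - 162)) = 1/(16721 + 2*78/(-411)) = 1/(16721 + 2*78*(-1/411)) = 1/(16721 - 52/137) = 1/(2290725/137) = 137/2290725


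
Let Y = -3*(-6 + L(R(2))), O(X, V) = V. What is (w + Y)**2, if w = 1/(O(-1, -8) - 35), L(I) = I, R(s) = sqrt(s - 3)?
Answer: 580888/1849 - 4638*I/43 ≈ 314.16 - 107.86*I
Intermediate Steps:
R(s) = sqrt(-3 + s)
Y = 18 - 3*I (Y = -3*(-6 + sqrt(-3 + 2)) = -3*(-6 + sqrt(-1)) = -3*(-6 + I) = 18 - 3*I ≈ 18.0 - 3.0*I)
w = -1/43 (w = 1/(-8 - 35) = 1/(-43) = -1/43 ≈ -0.023256)
(w + Y)**2 = (-1/43 + (18 - 3*I))**2 = (773/43 - 3*I)**2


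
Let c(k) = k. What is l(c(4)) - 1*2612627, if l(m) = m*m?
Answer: -2612611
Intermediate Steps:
l(m) = m²
l(c(4)) - 1*2612627 = 4² - 1*2612627 = 16 - 2612627 = -2612611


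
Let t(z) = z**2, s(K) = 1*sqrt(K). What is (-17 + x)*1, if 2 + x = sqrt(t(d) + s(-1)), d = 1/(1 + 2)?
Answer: -19 + sqrt(1 + 9*I)/3 ≈ -18.253 + 0.66897*I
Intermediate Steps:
d = 1/3 ≈ 0.33333
s(K) = sqrt(K)
x = -2 + sqrt(1/9 + I) (x = -2 + sqrt((1/3)**2 + sqrt(-1)) = -2 + sqrt(1/9 + I) ≈ -1.2526 + 0.66897*I)
(-17 + x)*1 = (-17 + (-2 + sqrt(1 + 9*I)/3))*1 = (-19 + sqrt(1 + 9*I)/3)*1 = -19 + sqrt(1 + 9*I)/3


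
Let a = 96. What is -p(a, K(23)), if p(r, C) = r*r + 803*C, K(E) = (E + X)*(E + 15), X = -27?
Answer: 112840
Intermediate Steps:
K(E) = (-27 + E)*(15 + E) (K(E) = (E - 27)*(E + 15) = (-27 + E)*(15 + E))
p(r, C) = r² + 803*C
-p(a, K(23)) = -(96² + 803*(-405 + 23² - 12*23)) = -(9216 + 803*(-405 + 529 - 276)) = -(9216 + 803*(-152)) = -(9216 - 122056) = -1*(-112840) = 112840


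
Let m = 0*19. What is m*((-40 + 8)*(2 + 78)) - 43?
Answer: -43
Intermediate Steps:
m = 0
m*((-40 + 8)*(2 + 78)) - 43 = 0*((-40 + 8)*(2 + 78)) - 43 = 0*(-32*80) - 43 = 0*(-2560) - 43 = 0 - 43 = -43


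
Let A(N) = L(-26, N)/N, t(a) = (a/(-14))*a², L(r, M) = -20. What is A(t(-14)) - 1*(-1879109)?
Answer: 92076336/49 ≈ 1.8791e+6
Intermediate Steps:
t(a) = -a³/14 (t(a) = (a*(-1/14))*a² = (-a/14)*a² = -a³/14)
A(N) = -20/N
A(t(-14)) - 1*(-1879109) = -20/((-1/14*(-14)³)) - 1*(-1879109) = -20/((-1/14*(-2744))) + 1879109 = -20/196 + 1879109 = -20*1/196 + 1879109 = -5/49 + 1879109 = 92076336/49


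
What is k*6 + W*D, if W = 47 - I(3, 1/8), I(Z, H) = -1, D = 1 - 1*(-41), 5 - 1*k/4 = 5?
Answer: 2016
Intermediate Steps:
k = 0 (k = 20 - 4*5 = 20 - 20 = 0)
D = 42 (D = 1 + 41 = 42)
W = 48 (W = 47 - 1*(-1) = 47 + 1 = 48)
k*6 + W*D = 0*6 + 48*42 = 0 + 2016 = 2016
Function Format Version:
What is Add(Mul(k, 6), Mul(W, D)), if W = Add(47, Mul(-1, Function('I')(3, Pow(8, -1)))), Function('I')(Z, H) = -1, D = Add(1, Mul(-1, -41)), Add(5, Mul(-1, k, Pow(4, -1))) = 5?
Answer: 2016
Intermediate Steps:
k = 0 (k = Add(20, Mul(-4, 5)) = Add(20, -20) = 0)
D = 42 (D = Add(1, 41) = 42)
W = 48 (W = Add(47, Mul(-1, -1)) = Add(47, 1) = 48)
Add(Mul(k, 6), Mul(W, D)) = Add(Mul(0, 6), Mul(48, 42)) = Add(0, 2016) = 2016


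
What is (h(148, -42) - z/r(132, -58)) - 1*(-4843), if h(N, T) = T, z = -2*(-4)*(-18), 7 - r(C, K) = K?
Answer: 312209/65 ≈ 4803.2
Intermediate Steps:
r(C, K) = 7 - K
z = -144 (z = 8*(-18) = -144)
(h(148, -42) - z/r(132, -58)) - 1*(-4843) = (-42 - (-144)/(7 - 1*(-58))) - 1*(-4843) = (-42 - (-144)/(7 + 58)) + 4843 = (-42 - (-144)/65) + 4843 = (-42 - 1*(-144/65)) + 4843 = (-42 + 144/65) + 4843 = -2586/65 + 4843 = 312209/65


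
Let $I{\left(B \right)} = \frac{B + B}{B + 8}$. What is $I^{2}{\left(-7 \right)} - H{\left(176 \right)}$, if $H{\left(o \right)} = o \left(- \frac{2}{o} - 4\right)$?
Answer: $902$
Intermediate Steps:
$I{\left(B \right)} = \frac{2 B}{8 + B}$
$H{\left(o \right)} = o \left(-4 - \frac{2}{o}\right)$
$I^{2}{\left(-7 \right)} - H{\left(176 \right)} = \left(2 \left(-7\right) \frac{1}{8 - 7}\right)^{2} - \left(-2 - 704\right) = \left(2 \left(-7\right) 1^{-1}\right)^{2} - \left(-2 - 704\right) = \left(2 \left(-7\right) 1\right)^{2} - -706 = \left(-14\right)^{2} + 706 = 196 + 706 = 902$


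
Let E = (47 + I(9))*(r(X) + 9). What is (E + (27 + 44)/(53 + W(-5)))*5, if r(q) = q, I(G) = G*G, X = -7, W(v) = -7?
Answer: 59235/46 ≈ 1287.7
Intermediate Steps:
I(G) = G²
E = 256 (E = (47 + 9²)*(-7 + 9) = (47 + 81)*2 = 128*2 = 256)
(E + (27 + 44)/(53 + W(-5)))*5 = (256 + (27 + 44)/(53 - 7))*5 = (256 + 71/46)*5 = (11847/46)*5 = 59235/46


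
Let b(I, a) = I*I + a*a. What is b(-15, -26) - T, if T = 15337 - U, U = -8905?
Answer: -23341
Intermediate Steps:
b(I, a) = I² + a²
T = 24242 (T = 15337 - 1*(-8905) = 15337 + 8905 = 24242)
b(-15, -26) - T = ((-15)² + (-26)²) - 1*24242 = (225 + 676) - 24242 = 901 - 24242 = -23341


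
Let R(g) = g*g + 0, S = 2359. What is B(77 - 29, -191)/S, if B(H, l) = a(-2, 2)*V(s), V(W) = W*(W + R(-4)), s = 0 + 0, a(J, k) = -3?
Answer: 0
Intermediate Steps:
R(g) = g**2 (R(g) = g**2 + 0 = g**2)
s = 0
V(W) = W*(16 + W) (V(W) = W*(W + (-4)**2) = W*(W + 16) = W*(16 + W))
B(H, l) = 0 (B(H, l) = -0*(16 + 0) = -0*16 = -3*0 = 0)
B(77 - 29, -191)/S = 0/2359 = 0*(1/2359) = 0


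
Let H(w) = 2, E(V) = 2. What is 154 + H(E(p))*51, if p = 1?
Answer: 256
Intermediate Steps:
154 + H(E(p))*51 = 154 + 2*51 = 154 + 102 = 256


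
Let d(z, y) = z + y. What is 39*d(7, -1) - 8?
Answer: 226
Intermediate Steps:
d(z, y) = y + z
39*d(7, -1) - 8 = 39*(-1 + 7) - 8 = 39*6 - 8 = 234 - 8 = 226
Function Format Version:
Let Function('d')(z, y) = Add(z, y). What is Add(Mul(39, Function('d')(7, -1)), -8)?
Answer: 226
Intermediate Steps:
Function('d')(z, y) = Add(y, z)
Add(Mul(39, Function('d')(7, -1)), -8) = Add(Mul(39, Add(-1, 7)), -8) = Add(Mul(39, 6), -8) = Add(234, -8) = 226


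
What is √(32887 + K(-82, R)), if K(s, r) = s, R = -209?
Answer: 81*√5 ≈ 181.12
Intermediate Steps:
√(32887 + K(-82, R)) = √(32887 - 82) = √32805 = 81*√5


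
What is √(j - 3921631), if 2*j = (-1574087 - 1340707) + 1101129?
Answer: I*√19313854/2 ≈ 2197.4*I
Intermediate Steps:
j = -1813665/2 (j = ((-1574087 - 1340707) + 1101129)/2 = (-2914794 + 1101129)/2 = (½)*(-1813665) = -1813665/2 ≈ -9.0683e+5)
√(j - 3921631) = √(-1813665/2 - 3921631) = √(-9656927/2) = I*√19313854/2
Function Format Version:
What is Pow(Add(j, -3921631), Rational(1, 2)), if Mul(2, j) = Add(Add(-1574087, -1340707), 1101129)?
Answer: Mul(Rational(1, 2), I, Pow(19313854, Rational(1, 2))) ≈ Mul(2197.4, I)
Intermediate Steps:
j = Rational(-1813665, 2) (j = Mul(Rational(1, 2), Add(Add(-1574087, -1340707), 1101129)) = Mul(Rational(1, 2), Add(-2914794, 1101129)) = Mul(Rational(1, 2), -1813665) = Rational(-1813665, 2) ≈ -9.0683e+5)
Pow(Add(j, -3921631), Rational(1, 2)) = Pow(Add(Rational(-1813665, 2), -3921631), Rational(1, 2)) = Pow(Rational(-9656927, 2), Rational(1, 2)) = Mul(Rational(1, 2), I, Pow(19313854, Rational(1, 2)))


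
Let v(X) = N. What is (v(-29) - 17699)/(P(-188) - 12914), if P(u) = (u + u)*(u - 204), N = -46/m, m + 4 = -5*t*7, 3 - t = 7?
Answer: -401185/3048168 ≈ -0.13162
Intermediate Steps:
t = -4 (t = 3 - 1*7 = 3 - 7 = -4)
m = 136 (m = -4 - 5*(-4)*7 = -4 + 20*7 = -4 + 140 = 136)
N = -23/68 (N = -46/136 = -46*1/136 = -23/68 ≈ -0.33824)
v(X) = -23/68
P(u) = 2*u*(-204 + u) (P(u) = (2*u)*(-204 + u) = 2*u*(-204 + u))
(v(-29) - 17699)/(P(-188) - 12914) = (-23/68 - 17699)/(2*(-188)*(-204 - 188) - 12914) = -1203555/(68*(2*(-188)*(-392) - 12914)) = -1203555/(68*(147392 - 12914)) = -1203555/68/134478 = -1203555/68*1/134478 = -401185/3048168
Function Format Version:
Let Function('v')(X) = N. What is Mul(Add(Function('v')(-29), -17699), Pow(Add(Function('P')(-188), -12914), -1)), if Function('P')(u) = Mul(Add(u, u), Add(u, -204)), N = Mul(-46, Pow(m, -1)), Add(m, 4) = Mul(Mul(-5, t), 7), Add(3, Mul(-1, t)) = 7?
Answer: Rational(-401185, 3048168) ≈ -0.13162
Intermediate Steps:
t = -4 (t = Add(3, Mul(-1, 7)) = Add(3, -7) = -4)
m = 136 (m = Add(-4, Mul(Mul(-5, -4), 7)) = Add(-4, Mul(20, 7)) = Add(-4, 140) = 136)
N = Rational(-23, 68) (N = Mul(-46, Pow(136, -1)) = Mul(-46, Rational(1, 136)) = Rational(-23, 68) ≈ -0.33824)
Function('v')(X) = Rational(-23, 68)
Function('P')(u) = Mul(2, u, Add(-204, u)) (Function('P')(u) = Mul(Mul(2, u), Add(-204, u)) = Mul(2, u, Add(-204, u)))
Mul(Add(Function('v')(-29), -17699), Pow(Add(Function('P')(-188), -12914), -1)) = Mul(Add(Rational(-23, 68), -17699), Pow(Add(Mul(2, -188, Add(-204, -188)), -12914), -1)) = Mul(Rational(-1203555, 68), Pow(Add(Mul(2, -188, -392), -12914), -1)) = Mul(Rational(-1203555, 68), Pow(Add(147392, -12914), -1)) = Mul(Rational(-1203555, 68), Pow(134478, -1)) = Mul(Rational(-1203555, 68), Rational(1, 134478)) = Rational(-401185, 3048168)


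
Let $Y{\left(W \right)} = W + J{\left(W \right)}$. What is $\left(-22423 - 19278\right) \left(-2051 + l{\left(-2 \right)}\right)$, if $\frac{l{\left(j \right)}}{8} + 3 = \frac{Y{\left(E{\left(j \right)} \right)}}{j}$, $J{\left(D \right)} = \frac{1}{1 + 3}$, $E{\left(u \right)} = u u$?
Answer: $87238492$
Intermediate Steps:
$E{\left(u \right)} = u^{2}$
$J{\left(D \right)} = \frac{1}{4}$
$Y{\left(W \right)} = \frac{1}{4} + W$ ($Y{\left(W \right)} = W + \frac{1}{4} = \frac{1}{4} + W$)
$l{\left(j \right)} = -24 + \frac{8 \left(\frac{1}{4} + j^{2}\right)}{j}$ ($l{\left(j \right)} = -24 + 8 \frac{\frac{1}{4} + j^{2}}{j} = -24 + \frac{8 \left(\frac{1}{4} + j^{2}\right)}{j}$)
$\left(-22423 - 19278\right) \left(-2051 + l{\left(-2 \right)}\right) = \left(-22423 - 19278\right) \left(-2051 + \left(-24 + \frac{2}{-2} + 8 \left(-2\right)\right)\right) = - 41701 \left(-2051 - 41\right) = \left(-41701\right) \left(-2092\right) = 87238492$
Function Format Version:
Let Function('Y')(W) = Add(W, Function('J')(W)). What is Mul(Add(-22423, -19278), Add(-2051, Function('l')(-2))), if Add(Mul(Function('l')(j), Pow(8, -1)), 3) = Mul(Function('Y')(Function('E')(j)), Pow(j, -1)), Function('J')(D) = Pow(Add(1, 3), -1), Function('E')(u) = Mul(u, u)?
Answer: 87238492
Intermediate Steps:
Function('E')(u) = Pow(u, 2)
Function('J')(D) = Rational(1, 4) (Function('J')(D) = Pow(4, -1) = Rational(1, 4))
Function('Y')(W) = Add(Rational(1, 4), W) (Function('Y')(W) = Add(W, Rational(1, 4)) = Add(Rational(1, 4), W))
Function('l')(j) = Add(-24, Mul(8, Pow(j, -1), Add(Rational(1, 4), Pow(j, 2)))) (Function('l')(j) = Add(-24, Mul(8, Mul(Add(Rational(1, 4), Pow(j, 2)), Pow(j, -1)))) = Add(-24, Mul(8, Mul(Pow(j, -1), Add(Rational(1, 4), Pow(j, 2))))) = Add(-24, Mul(8, Pow(j, -1), Add(Rational(1, 4), Pow(j, 2)))))
Mul(Add(-22423, -19278), Add(-2051, Function('l')(-2))) = Mul(Add(-22423, -19278), Add(-2051, Add(-24, Mul(2, Pow(-2, -1)), Mul(8, -2)))) = Mul(-41701, Add(-2051, Add(-24, Mul(2, Rational(-1, 2)), -16))) = Mul(-41701, Add(-2051, Add(-24, -1, -16))) = Mul(-41701, Add(-2051, -41)) = Mul(-41701, -2092) = 87238492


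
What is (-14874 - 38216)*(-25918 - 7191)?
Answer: 1757756810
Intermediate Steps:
(-14874 - 38216)*(-25918 - 7191) = -53090*(-33109) = 1757756810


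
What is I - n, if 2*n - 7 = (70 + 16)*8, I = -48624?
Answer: -97943/2 ≈ -48972.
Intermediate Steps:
n = 695/2 (n = 7/2 + ((70 + 16)*8)/2 = 7/2 + (86*8)/2 = 7/2 + (½)*688 = 7/2 + 344 = 695/2 ≈ 347.50)
I - n = -48624 - 1*695/2 = -48624 - 695/2 = -97943/2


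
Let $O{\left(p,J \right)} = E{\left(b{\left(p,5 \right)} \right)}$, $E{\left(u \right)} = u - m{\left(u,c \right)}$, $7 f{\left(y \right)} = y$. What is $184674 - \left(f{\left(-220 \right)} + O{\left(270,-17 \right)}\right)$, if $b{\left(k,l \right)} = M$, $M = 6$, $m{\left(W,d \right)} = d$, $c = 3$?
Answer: $\frac{1292917}{7} \approx 1.847 \cdot 10^{5}$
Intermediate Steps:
$f{\left(y \right)} = \frac{y}{7}$
$b{\left(k,l \right)} = 6$
$E{\left(u \right)} = -3 + u$ ($E{\left(u \right)} = u - 3 = -3 + u$)
$O{\left(p,J \right)} = 3$ ($O{\left(p,J \right)} = -3 + 6 = 3$)
$184674 - \left(f{\left(-220 \right)} + O{\left(270,-17 \right)}\right) = 184674 - \left(\frac{1}{7} \left(-220\right) + 3\right) = 184674 - \left(- \frac{220}{7} + 3\right) = 184674 - - \frac{199}{7} = 184674 + \frac{199}{7} = \frac{1292917}{7}$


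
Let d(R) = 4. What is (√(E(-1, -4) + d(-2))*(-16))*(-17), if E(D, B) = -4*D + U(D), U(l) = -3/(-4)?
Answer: 136*√35 ≈ 804.59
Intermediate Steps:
U(l) = ¾ (U(l) = -3*(-¼) = ¾)
E(D, B) = ¾ - 4*D (E(D, B) = -4*D + ¾ = ¾ - 4*D)
(√(E(-1, -4) + d(-2))*(-16))*(-17) = (√((¾ - 4*(-1)) + 4)*(-16))*(-17) = (√((¾ + 4) + 4)*(-16))*(-17) = (√(19/4 + 4)*(-16))*(-17) = (√(35/4)*(-16))*(-17) = ((√35/2)*(-16))*(-17) = -8*√35*(-17) = 136*√35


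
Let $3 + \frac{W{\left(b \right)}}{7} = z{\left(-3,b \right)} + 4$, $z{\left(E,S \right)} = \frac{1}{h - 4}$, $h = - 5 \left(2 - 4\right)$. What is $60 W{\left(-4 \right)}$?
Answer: $490$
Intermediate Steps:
$h = 10$ ($h = \left(-5\right) \left(-2\right) = 10$)
$z{\left(E,S \right)} = \frac{1}{6}$ ($z{\left(E,S \right)} = \frac{1}{10 - 4} = \frac{1}{6}$)
$W{\left(b \right)} = \frac{49}{6}$ ($W{\left(b \right)} = -21 + 7 \left(\frac{1}{6} + 4\right) = -21 + 7 \cdot \frac{25}{6} = -21 + \frac{175}{6} = \frac{49}{6}$)
$60 W{\left(-4 \right)} = 60 \cdot \frac{49}{6} = 490$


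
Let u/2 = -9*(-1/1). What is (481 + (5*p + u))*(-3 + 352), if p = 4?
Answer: 181131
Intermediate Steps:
u = 18 (u = 2*(-9*(-1/1)) = 2*(-9/((-10*1/10))) = 2*(-9/(-1)) = 2*(-9*(-1)) = 2*9 = 18)
(481 + (5*p + u))*(-3 + 352) = (481 + (5*4 + 18))*(-3 + 352) = (481 + (20 + 18))*349 = (481 + 38)*349 = 519*349 = 181131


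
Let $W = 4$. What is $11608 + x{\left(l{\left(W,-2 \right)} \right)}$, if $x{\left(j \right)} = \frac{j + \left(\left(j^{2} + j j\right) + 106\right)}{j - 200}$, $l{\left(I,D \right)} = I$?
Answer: $\frac{1137513}{98} \approx 11607.0$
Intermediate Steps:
$x{\left(j \right)} = \frac{106 + j + 2 j^{2}}{-200 + j}$ ($x{\left(j \right)} = \frac{j + \left(\left(j^{2} + j^{2}\right) + 106\right)}{-200 + j} = \frac{j + \left(2 j^{2} + 106\right)}{-200 + j} = \frac{j + \left(106 + 2 j^{2}\right)}{-200 + j} = \frac{106 + j + 2 j^{2}}{-200 + j}$)
$11608 + x{\left(l{\left(W,-2 \right)} \right)} = 11608 + \frac{106 + 4 + 2 \cdot 4^{2}}{-200 + 4} = 11608 + \frac{106 + 4 + 2 \cdot 16}{-196} = 11608 - \frac{106 + 4 + 32}{196} = 11608 - \frac{71}{98} = \frac{1137513}{98}$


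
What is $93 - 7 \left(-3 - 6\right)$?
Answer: $156$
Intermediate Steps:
$93 - 7 \left(-3 - 6\right) = 93 - 7 \left(-9\right) = 93 - -63 = 93 + 63 = 156$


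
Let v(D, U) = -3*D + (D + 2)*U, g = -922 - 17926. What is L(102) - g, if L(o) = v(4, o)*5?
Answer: 21848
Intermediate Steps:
g = -18848
v(D, U) = -3*D + U*(2 + D) (v(D, U) = -3*D + (2 + D)*U = -3*D + U*(2 + D))
L(o) = -60 + 30*o (L(o) = (-3*4 + 2*o + 4*o)*5 = (-12 + 2*o + 4*o)*5 = (-12 + 6*o)*5 = -60 + 30*o)
L(102) - g = (-60 + 30*102) - 1*(-18848) = (-60 + 3060) + 18848 = 3000 + 18848 = 21848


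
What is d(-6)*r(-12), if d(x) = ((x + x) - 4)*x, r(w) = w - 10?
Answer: -2112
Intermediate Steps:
r(w) = -10 + w
d(x) = x*(-4 + 2*x) (d(x) = (2*x - 4)*x = (-4 + 2*x)*x = x*(-4 + 2*x))
d(-6)*r(-12) = (2*(-6)*(-2 - 6))*(-10 - 12) = (2*(-6)*(-8))*(-22) = 96*(-22) = -2112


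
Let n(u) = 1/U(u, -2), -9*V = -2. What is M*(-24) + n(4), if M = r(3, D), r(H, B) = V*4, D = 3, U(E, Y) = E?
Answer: -253/12 ≈ -21.083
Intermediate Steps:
V = 2/9 (V = -⅑*(-2) = 2/9 ≈ 0.22222)
n(u) = 1/u
r(H, B) = 8/9 (r(H, B) = (2/9)*4 = 8/9)
M = 8/9 ≈ 0.88889
M*(-24) + n(4) = (8/9)*(-24) + 1/4 = -64/3 + ¼ = -253/12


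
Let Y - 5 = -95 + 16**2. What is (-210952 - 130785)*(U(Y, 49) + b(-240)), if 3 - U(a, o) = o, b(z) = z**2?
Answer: -19668331298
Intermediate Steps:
Y = 166 (Y = 5 + (-95 + 16**2) = 5 + (-95 + 256) = 5 + 161 = 166)
U(a, o) = 3 - o
(-210952 - 130785)*(U(Y, 49) + b(-240)) = (-210952 - 130785)*((3 - 1*49) + (-240)**2) = -341737*((3 - 49) + 57600) = -341737*(-46 + 57600) = -341737*57554 = -19668331298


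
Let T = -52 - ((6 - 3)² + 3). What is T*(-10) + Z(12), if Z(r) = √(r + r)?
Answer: 640 + 2*√6 ≈ 644.90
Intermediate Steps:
Z(r) = √2*√r (Z(r) = √(2*r) = √2*√r)
T = -64 (T = -52 - (3² + 3) = -52 - (9 + 3) = -52 - 12 = -64)
T*(-10) + Z(12) = -64*(-10) + √2*√12 = 640 + √2*(2*√3) = 640 + 2*√6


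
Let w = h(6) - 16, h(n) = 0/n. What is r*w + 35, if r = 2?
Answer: 3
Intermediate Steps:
h(n) = 0
w = -16 (w = 0 - 16 = -16)
r*w + 35 = 2*(-16) + 35 = -32 + 35 = 3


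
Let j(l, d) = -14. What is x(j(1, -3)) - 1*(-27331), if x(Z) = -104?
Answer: 27227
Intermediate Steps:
x(j(1, -3)) - 1*(-27331) = -104 - 1*(-27331) = -104 + 27331 = 27227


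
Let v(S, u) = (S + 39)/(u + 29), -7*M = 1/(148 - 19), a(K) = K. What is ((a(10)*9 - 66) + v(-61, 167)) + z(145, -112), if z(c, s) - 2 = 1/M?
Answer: -85957/98 ≈ -877.11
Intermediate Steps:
M = -1/903 (M = -1/(7*(148 - 19)) = -⅐/129 = -⅐*1/129 = -1/903 ≈ -0.0011074)
z(c, s) = -901 (z(c, s) = 2 + 1/(-1/903) = 2 - 903 = -901)
v(S, u) = (39 + S)/(29 + u)
((a(10)*9 - 66) + v(-61, 167)) + z(145, -112) = ((10*9 - 66) + (39 - 61)/(29 + 167)) - 901 = ((90 - 66) - 22/196) - 901 = (24 + (1/196)*(-22)) - 901 = (24 - 11/98) - 901 = 2341/98 - 901 = -85957/98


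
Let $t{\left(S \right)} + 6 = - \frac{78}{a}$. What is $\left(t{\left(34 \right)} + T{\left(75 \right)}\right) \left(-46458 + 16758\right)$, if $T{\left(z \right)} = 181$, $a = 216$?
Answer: $-5186775$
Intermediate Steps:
$t{\left(S \right)} = - \frac{229}{36}$ ($t{\left(S \right)} = -6 - \frac{78}{216} = -6 - \frac{13}{36} = - \frac{229}{36}$)
$\left(t{\left(34 \right)} + T{\left(75 \right)}\right) \left(-46458 + 16758\right) = \left(- \frac{229}{36} + 181\right) \left(-46458 + 16758\right) = \frac{6287}{36} \left(-29700\right) = -5186775$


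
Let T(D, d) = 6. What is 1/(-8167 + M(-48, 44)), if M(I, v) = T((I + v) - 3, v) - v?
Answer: -1/8205 ≈ -0.00012188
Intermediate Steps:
M(I, v) = 6 - v
1/(-8167 + M(-48, 44)) = 1/(-8167 + (6 - 1*44)) = 1/(-8167 + (6 - 44)) = 1/(-8167 - 38) = 1/(-8205) = -1/8205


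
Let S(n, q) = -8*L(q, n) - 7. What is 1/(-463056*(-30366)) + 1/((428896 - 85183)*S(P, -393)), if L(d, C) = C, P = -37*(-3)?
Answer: -4584511787/1441845886090468320 ≈ -3.1796e-9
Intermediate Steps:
P = 111
S(n, q) = -7 - 8*n (S(n, q) = -8*n - 7 = -7 - 8*n)
1/(-463056*(-30366)) + 1/((428896 - 85183)*S(P, -393)) = 1/(-463056*(-30366)) + 1/((428896 - 85183)*(-7 - 8*111)) = -1/463056*(-1/30366) + 1/(343713*(-7 - 888)) = 1/14061158496 + (1/343713)/(-895) = 1/14061158496 + (1/343713)*(-1/895) = 1/14061158496 - 1/307623135 = -4584511787/1441845886090468320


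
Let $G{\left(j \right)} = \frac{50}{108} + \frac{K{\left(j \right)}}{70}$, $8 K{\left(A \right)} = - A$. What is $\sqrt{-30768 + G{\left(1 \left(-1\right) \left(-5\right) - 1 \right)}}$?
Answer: $\frac{i \sqrt{12211638285}}{630} \approx 175.41 i$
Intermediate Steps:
$K{\left(A \right)} = - \frac{A}{8}$ ($K{\left(A \right)} = \frac{\left(-1\right) A}{8} = - \frac{A}{8}$)
$G{\left(j \right)} = \frac{25}{54} - \frac{j}{560}$ ($G{\left(j \right)} = \frac{50}{108} + \frac{\left(- \frac{1}{8}\right) j}{70} = 50 \cdot \frac{1}{108} + - \frac{j}{8} \cdot \frac{1}{70} = \frac{25}{54} - \frac{j}{560}$)
$\sqrt{-30768 + G{\left(1 \left(-1\right) \left(-5\right) - 1 \right)}} = \sqrt{-30768 + \left(\frac{25}{54} - \frac{1 \left(-1\right) \left(-5\right) - 1}{560}\right)} = \sqrt{-30768 + \left(\frac{25}{54} - \frac{\left(-1\right) \left(-5\right) - 1}{560}\right)} = \sqrt{-30768 + \left(\frac{25}{54} - \frac{5 - 1}{560}\right)} = \sqrt{-30768 + \left(\frac{25}{54} - \frac{1}{140}\right)} = \sqrt{-30768 + \frac{1723}{3780}} = \sqrt{- \frac{116301317}{3780}} = \frac{i \sqrt{12211638285}}{630}$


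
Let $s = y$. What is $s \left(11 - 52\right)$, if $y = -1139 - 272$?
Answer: $57851$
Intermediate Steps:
$y = -1411$ ($y = -1139 - 272 = -1411$)
$s = -1411$
$s \left(11 - 52\right) = - 1411 \left(11 - 52\right) = \left(-1411\right) \left(-41\right) = 57851$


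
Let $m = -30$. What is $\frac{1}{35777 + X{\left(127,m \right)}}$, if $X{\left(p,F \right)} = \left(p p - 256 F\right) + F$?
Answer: $\frac{1}{59556} \approx 1.6791 \cdot 10^{-5}$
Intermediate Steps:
$X{\left(p,F \right)} = p^{2} - 255 F$ ($X{\left(p,F \right)} = \left(p^{2} - 256 F\right) + F = p^{2} - 255 F$)
$\frac{1}{35777 + X{\left(127,m \right)}} = \frac{1}{35777 - \left(-7650 - 127^{2}\right)} = \frac{1}{35777 + \left(16129 + 7650\right)} = \frac{1}{35777 + 23779} = \frac{1}{59556}$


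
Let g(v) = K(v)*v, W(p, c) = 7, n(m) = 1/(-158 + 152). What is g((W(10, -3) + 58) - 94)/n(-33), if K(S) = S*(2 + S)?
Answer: 136242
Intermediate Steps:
n(m) = -⅙ (n(m) = 1/(-6) = -⅙)
g(v) = v²*(2 + v) (g(v) = (v*(2 + v))*v = v²*(2 + v))
g((W(10, -3) + 58) - 94)/n(-33) = (((7 + 58) - 94)²*(2 + ((7 + 58) - 94)))/(-⅙) = ((65 - 94)²*(2 + (65 - 94)))*(-6) = ((-29)²*(2 - 29))*(-6) = (841*(-27))*(-6) = -22707*(-6) = 136242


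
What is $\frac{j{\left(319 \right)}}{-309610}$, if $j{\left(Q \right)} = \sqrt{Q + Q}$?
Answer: $- \frac{\sqrt{638}}{309610} \approx -8.1582 \cdot 10^{-5}$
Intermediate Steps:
$j{\left(Q \right)} = \sqrt{2} \sqrt{Q}$ ($j{\left(Q \right)} = \sqrt{2 Q} = \sqrt{2} \sqrt{Q}$)
$\frac{j{\left(319 \right)}}{-309610} = \frac{\sqrt{2} \sqrt{319}}{-309610} = \sqrt{638} \left(- \frac{1}{309610}\right) = - \frac{\sqrt{638}}{309610}$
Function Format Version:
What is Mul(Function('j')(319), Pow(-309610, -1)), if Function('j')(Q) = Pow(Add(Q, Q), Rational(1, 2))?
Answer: Mul(Rational(-1, 309610), Pow(638, Rational(1, 2))) ≈ -8.1582e-5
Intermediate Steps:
Function('j')(Q) = Mul(Pow(2, Rational(1, 2)), Pow(Q, Rational(1, 2))) (Function('j')(Q) = Pow(Mul(2, Q), Rational(1, 2)) = Mul(Pow(2, Rational(1, 2)), Pow(Q, Rational(1, 2))))
Mul(Function('j')(319), Pow(-309610, -1)) = Mul(Mul(Pow(2, Rational(1, 2)), Pow(319, Rational(1, 2))), Pow(-309610, -1)) = Mul(Pow(638, Rational(1, 2)), Rational(-1, 309610)) = Mul(Rational(-1, 309610), Pow(638, Rational(1, 2)))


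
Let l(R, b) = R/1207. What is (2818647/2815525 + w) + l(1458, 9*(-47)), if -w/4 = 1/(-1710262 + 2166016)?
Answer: 1710698287222033/774403222242975 ≈ 2.2091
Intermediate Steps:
l(R, b) = R/1207 (l(R, b) = R*(1/1207) = R/1207)
w = -2/227877 (w = -4/(-1710262 + 2166016) = -4/455754 = -4*1/455754 = -2/227877 ≈ -8.7767e-6)
(2818647/2815525 + w) + l(1458, 9*(-47)) = (2818647/2815525 - 2/227877) + (1/1207)*1458 = (2818647*(1/2815525) - 2/227877) + 1458/1207 = (2818647/2815525 - 2/227877) + 1458/1207 = 642299191369/641593390425 + 1458/1207 = 1710698287222033/774403222242975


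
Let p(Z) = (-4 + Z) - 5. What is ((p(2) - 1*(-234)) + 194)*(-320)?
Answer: -134720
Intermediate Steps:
p(Z) = -9 + Z
((p(2) - 1*(-234)) + 194)*(-320) = (((-9 + 2) - 1*(-234)) + 194)*(-320) = ((-7 + 234) + 194)*(-320) = (227 + 194)*(-320) = 421*(-320) = -134720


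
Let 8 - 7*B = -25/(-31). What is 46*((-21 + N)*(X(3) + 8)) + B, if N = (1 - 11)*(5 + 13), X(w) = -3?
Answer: -10031687/217 ≈ -46229.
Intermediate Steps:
N = -180 (N = -10*18 = -180)
B = 223/217 (B = 8/7 - (-25)/(7*(-31)) = 8/7 - (-25)*(-1)/(7*31) = 8/7 - ⅐*25/31 = 8/7 - 25/217 = 223/217 ≈ 1.0276)
46*((-21 + N)*(X(3) + 8)) + B = 46*((-21 - 180)*(-3 + 8)) + 223/217 = 46*(-201*5) + 223/217 = 46*(-1005) + 223/217 = -46230 + 223/217 = -10031687/217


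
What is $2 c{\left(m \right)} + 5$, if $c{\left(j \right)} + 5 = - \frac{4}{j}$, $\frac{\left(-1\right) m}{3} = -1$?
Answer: $- \frac{23}{3} \approx -7.6667$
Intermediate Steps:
$m = 3$ ($m = \left(-3\right) \left(-1\right) = 3$)
$c{\left(j \right)} = -5 - \frac{4}{j}$
$2 c{\left(m \right)} + 5 = 2 \left(-5 - \frac{4}{3}\right) + 5 = 2 \left(- \frac{19}{3}\right) + 5 = - \frac{38}{3} + 5 = - \frac{23}{3}$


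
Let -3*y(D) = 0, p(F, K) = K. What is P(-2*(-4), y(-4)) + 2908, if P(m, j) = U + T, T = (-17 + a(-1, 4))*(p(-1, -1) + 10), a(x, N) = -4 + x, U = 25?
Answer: 2735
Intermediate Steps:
y(D) = 0 (y(D) = -1/3*0 = 0)
T = -198 (T = (-17 + (-4 - 1))*(-1 + 10) = (-17 - 5)*9 = -22*9 = -198)
P(m, j) = -173 (P(m, j) = 25 - 198 = -173)
P(-2*(-4), y(-4)) + 2908 = -173 + 2908 = 2735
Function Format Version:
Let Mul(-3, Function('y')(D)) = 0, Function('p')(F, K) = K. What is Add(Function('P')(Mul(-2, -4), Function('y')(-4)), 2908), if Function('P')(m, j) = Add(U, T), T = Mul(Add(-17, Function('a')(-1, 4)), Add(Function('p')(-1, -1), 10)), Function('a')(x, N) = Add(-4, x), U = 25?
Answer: 2735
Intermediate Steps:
Function('y')(D) = 0 (Function('y')(D) = Mul(Rational(-1, 3), 0) = 0)
T = -198 (T = Mul(Add(-17, Add(-4, -1)), Add(-1, 10)) = Mul(Add(-17, -5), 9) = Mul(-22, 9) = -198)
Function('P')(m, j) = -173 (Function('P')(m, j) = Add(25, -198) = -173)
Add(Function('P')(Mul(-2, -4), Function('y')(-4)), 2908) = Add(-173, 2908) = 2735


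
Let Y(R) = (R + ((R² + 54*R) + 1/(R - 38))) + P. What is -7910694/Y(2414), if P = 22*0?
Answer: -18795808944/14161354417 ≈ -1.3273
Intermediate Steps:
P = 0
Y(R) = R² + 1/(-38 + R) + 55*R (Y(R) = (R + ((R² + 54*R) + 1/(R - 38))) + 0 = (R + ((R² + 54*R) + 1/(-38 + R))) + 0 = (R + (R² + 1/(-38 + R) + 54*R)) + 0 = (R² + 1/(-38 + R) + 55*R) + 0 = R² + 1/(-38 + R) + 55*R)
-7910694/Y(2414) = -7910694*(-38 + 2414)/(1 + 2414³ - 2090*2414 + 17*2414²) = -7910694*2376/(1 + 14067333944 - 5045260 + 17*5827396) = -7910694*2376/(1 + 14067333944 - 5045260 + 99065732) = -7910694/((1/2376)*14161354417) = -7910694/14161354417/2376 = -7910694*2376/14161354417 = -18795808944/14161354417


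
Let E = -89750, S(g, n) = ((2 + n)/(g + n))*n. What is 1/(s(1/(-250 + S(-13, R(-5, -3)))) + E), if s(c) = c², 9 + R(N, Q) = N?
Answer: -5317636/477257830919 ≈ -1.1142e-5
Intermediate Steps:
R(N, Q) = -9 + N
S(g, n) = n*(2 + n)/(g + n) (S(g, n) = ((2 + n)/(g + n))*n = n*(2 + n)/(g + n))
1/(s(1/(-250 + S(-13, R(-5, -3)))) + E) = 1/((1/(-250 + (-9 - 5)*(2 + (-9 - 5))/(-13 + (-9 - 5))))² - 89750) = 1/((1/(-250 - 14*(2 - 14)/(-13 - 14)))² - 89750) = 1/((1/(-250 - 14*(-12)/(-27)))² - 89750) = 1/((1/(-250 - 14*(-1/27)*(-12)))² - 89750) = 1/((1/(-250 - 56/9))² - 89750) = 1/((1/(-2306/9))² - 89750) = 1/((-9/2306)² - 89750) = 1/(81/5317636 - 89750) = 1/(-477257830919/5317636) = -5317636/477257830919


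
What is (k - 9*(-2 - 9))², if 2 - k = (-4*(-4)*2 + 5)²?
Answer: 1607824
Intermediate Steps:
k = -1367 (k = 2 - (-4*(-4)*2 + 5)² = 2 - (16*2 + 5)² = 2 - (32 + 5)² = 2 - 1*37² = 2 - 1*1369 = 2 - 1369 = -1367)
(k - 9*(-2 - 9))² = (-1367 - 9*(-2 - 9))² = (-1367 - 9*(-11))² = (-1367 + 99)² = (-1268)² = 1607824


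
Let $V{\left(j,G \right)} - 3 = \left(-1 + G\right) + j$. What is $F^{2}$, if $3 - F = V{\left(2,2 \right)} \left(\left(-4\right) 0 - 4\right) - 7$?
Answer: $1156$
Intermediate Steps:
$V{\left(j,G \right)} = 2 + G + j$ ($V{\left(j,G \right)} = 3 + \left(\left(-1 + G\right) + j\right) = 3 + \left(-1 + G + j\right) = 2 + G + j$)
$F = 34$ ($F = 3 - \left(\left(2 + 2 + 2\right) \left(\left(-4\right) 0 - 4\right) - 7\right) = 3 - \left(6 \left(0 - 4\right) - 7\right) = 3 - \left(6 \left(-4\right) - 7\right) = 3 - \left(-24 - 7\right) = 3 - -31 = 3 + 31 = 34$)
$F^{2} = 34^{2} = 1156$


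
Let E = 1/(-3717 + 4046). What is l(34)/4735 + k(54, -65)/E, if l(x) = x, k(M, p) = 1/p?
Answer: -311121/61555 ≈ -5.0544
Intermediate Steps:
E = 1/329 ≈ 0.0030395
l(34)/4735 + k(54, -65)/E = 34/4735 + 1/((-65)*(1/329)) = 34*(1/4735) - 1/65*329 = 34/4735 - 329/65 = -311121/61555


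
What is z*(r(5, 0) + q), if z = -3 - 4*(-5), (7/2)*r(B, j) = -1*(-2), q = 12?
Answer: 1496/7 ≈ 213.71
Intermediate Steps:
r(B, j) = 4/7 (r(B, j) = 2*(-1*(-2))/7 = (2/7)*2 = 4/7)
z = 17 (z = -3 + 20 = 17)
z*(r(5, 0) + q) = 17*(4/7 + 12) = 17*(88/7) = 1496/7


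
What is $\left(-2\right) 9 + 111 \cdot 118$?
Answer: $13080$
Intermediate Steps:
$\left(-2\right) 9 + 111 \cdot 118 = -18 + 13098 = 13080$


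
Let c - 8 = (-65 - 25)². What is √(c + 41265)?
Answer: √49373 ≈ 222.20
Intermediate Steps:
c = 8108 (c = 8 + (-65 - 25)² = 8 + (-90)² = 8 + 8100 = 8108)
√(c + 41265) = √(8108 + 41265) = √49373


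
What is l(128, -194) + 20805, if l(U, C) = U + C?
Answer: 20739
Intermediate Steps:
l(U, C) = C + U
l(128, -194) + 20805 = (-194 + 128) + 20805 = -66 + 20805 = 20739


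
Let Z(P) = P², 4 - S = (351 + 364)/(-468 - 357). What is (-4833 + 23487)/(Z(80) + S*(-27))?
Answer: 93270/31343 ≈ 2.9758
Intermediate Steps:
S = 73/15 (S = 4 - (351 + 364)/(-468 - 357) = 4 - 715/(-825) = 4 - 715*(-1)/825 = 4 - 1*(-13/15) = 4 + 13/15 = 73/15 ≈ 4.8667)
(-4833 + 23487)/(Z(80) + S*(-27)) = (-4833 + 23487)/(80² + (73/15)*(-27)) = 18654/(6400 - 657/5) = 18654/(31343/5) = 18654*(5/31343) = 93270/31343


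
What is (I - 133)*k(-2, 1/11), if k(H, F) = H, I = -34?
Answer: 334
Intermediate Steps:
(I - 133)*k(-2, 1/11) = (-34 - 133)*(-2) = -167*(-2) = 334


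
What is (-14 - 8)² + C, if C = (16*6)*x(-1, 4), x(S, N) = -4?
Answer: 100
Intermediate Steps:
C = -384 (C = (16*6)*(-4) = 96*(-4) = -384)
(-14 - 8)² + C = (-14 - 8)² - 384 = (-22)² - 384 = 484 - 384 = 100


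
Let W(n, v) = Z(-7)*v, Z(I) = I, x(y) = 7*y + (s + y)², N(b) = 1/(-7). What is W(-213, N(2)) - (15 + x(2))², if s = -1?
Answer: -899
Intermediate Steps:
N(b) = -⅐
x(y) = (-1 + y)² + 7*y (x(y) = 7*y + (-1 + y)² = (-1 + y)² + 7*y)
W(n, v) = -7*v
W(-213, N(2)) - (15 + x(2))² = -7*(-⅐) - (15 + ((-1 + 2)² + 7*2))² = 1 - (15 + (1² + 14))² = 1 - (15 + (1 + 14))² = 1 - (15 + 15)² = 1 - 1*30² = 1 - 1*900 = 1 - 900 = -899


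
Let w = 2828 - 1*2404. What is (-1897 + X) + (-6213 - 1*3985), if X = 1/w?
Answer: -5128279/424 ≈ -12095.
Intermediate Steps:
w = 424 (w = 2828 - 2404 = 424)
X = 1/424 ≈ 0.0023585
(-1897 + X) + (-6213 - 1*3985) = (-1897 + 1/424) + (-6213 - 1*3985) = -804327/424 + (-6213 - 3985) = -804327/424 - 10198 = -5128279/424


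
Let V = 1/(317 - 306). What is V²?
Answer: 1/121 ≈ 0.0082645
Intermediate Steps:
V = 1/11 ≈ 0.090909
V² = (1/11)² = 1/121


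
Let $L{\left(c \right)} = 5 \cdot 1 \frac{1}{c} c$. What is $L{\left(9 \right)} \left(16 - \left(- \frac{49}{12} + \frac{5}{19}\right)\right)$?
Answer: $\frac{22595}{228} \approx 99.101$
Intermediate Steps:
$L{\left(c \right)} = 5$ ($L{\left(c \right)} = \frac{5}{c} c = 5$)
$L{\left(9 \right)} \left(16 - \left(- \frac{49}{12} + \frac{5}{19}\right)\right) = 5 \left(16 - \left(- \frac{49}{12} + \frac{5}{19}\right)\right) = 5 \left(16 - - \frac{871}{228}\right) = 5 \left(16 + \left(\frac{49}{12} - \frac{5}{19}\right)\right) = 5 \left(16 + \frac{871}{228}\right) = 5 \cdot \frac{4519}{228} = \frac{22595}{228}$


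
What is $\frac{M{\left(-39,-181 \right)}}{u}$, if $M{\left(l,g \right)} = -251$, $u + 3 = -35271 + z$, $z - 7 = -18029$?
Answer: $\frac{251}{53296} \approx 0.0047095$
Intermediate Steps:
$z = -18022$ ($z = 7 - 18029 = -18022$)
$u = -53296$ ($u = -3 - 53293 = -53296$)
$\frac{M{\left(-39,-181 \right)}}{u} = - \frac{251}{-53296} = \left(-251\right) \left(- \frac{1}{53296}\right) = \frac{251}{53296}$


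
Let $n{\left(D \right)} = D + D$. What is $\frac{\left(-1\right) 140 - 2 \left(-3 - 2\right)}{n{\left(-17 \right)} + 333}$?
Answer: $- \frac{10}{23} \approx -0.43478$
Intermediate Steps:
$n{\left(D \right)} = 2 D$
$\frac{\left(-1\right) 140 - 2 \left(-3 - 2\right)}{n{\left(-17 \right)} + 333} = \frac{\left(-1\right) 140 - 2 \left(-3 - 2\right)}{2 \left(-17\right) + 333} = \frac{-140 - -10}{-34 + 333} = \frac{-140 + 10}{299} = \left(-130\right) \frac{1}{299} = - \frac{10}{23}$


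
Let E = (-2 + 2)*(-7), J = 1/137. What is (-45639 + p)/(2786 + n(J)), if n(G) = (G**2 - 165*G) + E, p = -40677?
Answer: -270010834/8711305 ≈ -30.995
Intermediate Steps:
J = 1/137 ≈ 0.0072993
E = 0 (E = 0*(-7) = 0)
n(G) = G**2 - 165*G (n(G) = (G**2 - 165*G) + 0 = G**2 - 165*G)
(-45639 + p)/(2786 + n(J)) = (-45639 - 40677)/(2786 + (-165 + 1/137)/137) = -86316/(2786 + (1/137)*(-22604/137)) = -86316/(2786 - 22604/18769) = -86316/52267830/18769 = -86316*18769/52267830 = -270010834/8711305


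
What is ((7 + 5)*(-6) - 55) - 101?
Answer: -228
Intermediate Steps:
((7 + 5)*(-6) - 55) - 101 = (12*(-6) - 55) - 101 = (-72 - 55) - 101 = -127 - 101 = -228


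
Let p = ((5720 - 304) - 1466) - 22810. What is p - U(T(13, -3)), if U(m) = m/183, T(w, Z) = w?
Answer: -3451393/183 ≈ -18860.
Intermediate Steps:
p = -18860 (p = (5416 - 1466) - 22810 = 3950 - 22810 = -18860)
U(m) = m/183 (U(m) = m*(1/183) = m/183)
p - U(T(13, -3)) = -18860 - 13/183 = -3451393/183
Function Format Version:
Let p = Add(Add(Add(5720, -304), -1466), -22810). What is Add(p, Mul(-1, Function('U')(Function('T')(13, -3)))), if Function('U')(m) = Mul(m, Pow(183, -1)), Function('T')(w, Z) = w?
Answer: Rational(-3451393, 183) ≈ -18860.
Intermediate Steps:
p = -18860 (p = Add(Add(5416, -1466), -22810) = Add(3950, -22810) = -18860)
Function('U')(m) = Mul(Rational(1, 183), m) (Function('U')(m) = Mul(m, Rational(1, 183)) = Mul(Rational(1, 183), m))
Add(p, Mul(-1, Function('U')(Function('T')(13, -3)))) = Add(-18860, Mul(-1, Mul(Rational(1, 183), 13))) = Add(-18860, Mul(-1, Rational(13, 183))) = Add(-18860, Rational(-13, 183)) = Rational(-3451393, 183)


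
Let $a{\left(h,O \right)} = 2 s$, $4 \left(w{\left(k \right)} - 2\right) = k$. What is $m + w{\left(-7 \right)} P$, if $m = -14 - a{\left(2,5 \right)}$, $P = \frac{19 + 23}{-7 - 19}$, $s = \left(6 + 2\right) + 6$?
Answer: $- \frac{2205}{52} \approx -42.404$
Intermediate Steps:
$w{\left(k \right)} = 2 + \frac{k}{4}$
$s = 14$ ($s = 8 + 6 = 14$)
$P = - \frac{21}{13}$ ($P = \frac{42}{-26} = 42 \left(- \frac{1}{26}\right) = - \frac{21}{13} \approx -1.6154$)
$a{\left(h,O \right)} = 28$ ($a{\left(h,O \right)} = 2 \cdot 14 = 28$)
$m = -42$ ($m = -14 - 28 = -42$)
$m + w{\left(-7 \right)} P = -42 + \left(2 + \frac{1}{4} \left(-7\right)\right) \left(- \frac{21}{13}\right) = -42 + \left(2 - \frac{7}{4}\right) \left(- \frac{21}{13}\right) = -42 + \frac{1}{4} \left(- \frac{21}{13}\right) = -42 - \frac{21}{52} = - \frac{2205}{52}$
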